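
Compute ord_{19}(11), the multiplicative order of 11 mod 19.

The order of 11 must divide φ(19) = 19 − 1 = 18 = 2 · 3^2.
Divisors of 18: 1, 2, 3, 6, 9, 18.
Check 11^d mod 19 for each divisor in increasing order:
11^1 ≡ 11
11^2 ≡ 7
11^3 ≡ 1
Therefore the multiplicative order of 11 modulo 19 is 3.

3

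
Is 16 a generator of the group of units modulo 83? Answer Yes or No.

No

φ(83) = 83 − 1 = 82 = 2 · 41.
Test 16^(82/q) mod 83 for each prime factor q of 82:
16^41 ≡ 1 (mod 83)  [q = 2: ≡ 1 ✗]
16^2 ≡ 7 (mod 83)  [q = 41: ≢ 1 ✓]
16^41 ≡ 1 shows ord(16) | 41, strictly less than φ(83); not a primitive root.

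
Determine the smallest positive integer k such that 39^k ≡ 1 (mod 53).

52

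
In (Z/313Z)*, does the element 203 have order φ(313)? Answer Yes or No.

φ(313) = 313 − 1 = 312 = 2^3 · 3 · 13.
Test 203^(312/q) mod 313 for each prime factor q of 312:
203^156 ≡ 312 (mod 313)  [q = 2: ≢ 1 ✓]
203^104 ≡ 98 (mod 313)  [q = 3: ≢ 1 ✓]
203^24 ≡ 58 (mod 313)  [q = 13: ≢ 1 ✓]
All checks pass, so 203 has order 312 and is a primitive root modulo 313.

Yes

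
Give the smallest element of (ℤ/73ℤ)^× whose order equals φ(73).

5

φ(73) = 73 − 1 = 72 = 2^3 · 3^2.
g is a primitive root iff g^(72/q) ≢ 1 (mod 73) for each prime q ∈ {2, 3}.
g = 2: 2^36 ≡ 1 — hits 1, so not a primitive root.
g = 3: 3^36 ≡ 1 — hits 1, so not a primitive root.
g = 4: 4^36 ≡ 1 — hits 1, so not a primitive root.
g = 5: 5^36 ≡ 72; 5^24 ≡ 8 — none is 1, so 5 is a primitive root.
The smallest primitive root modulo 73 is 5.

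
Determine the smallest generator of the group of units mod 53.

2

φ(53) = 53 − 1 = 52 = 2^2 · 13.
g is a primitive root iff g^(52/q) ≢ 1 (mod 53) for each prime q ∈ {2, 13}.
g = 2: 2^26 ≡ 52; 2^4 ≡ 16 — none is 1, so 2 is a primitive root.
Hence the least primitive root of 53 is 2.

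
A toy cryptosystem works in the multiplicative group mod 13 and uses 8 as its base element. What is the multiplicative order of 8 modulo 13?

The order of 8 must divide φ(13) = 13 − 1 = 12 = 2^2 · 3.
Divisors of 12: 1, 2, 3, 4, 6, 12.
Evaluate successive powers at the divisors of 12:
8^1 ≡ 8
8^2 ≡ 12
8^3 ≡ 5
8^4 ≡ 1
The smallest such exponent is 4, so the order of 8 is 4.

4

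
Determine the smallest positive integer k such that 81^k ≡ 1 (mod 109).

ord(81) | φ(109) = 109 − 1 = 108 = 2^2 · 3^3.
Divisors of 108: 1, 2, 3, 4, 6, 9, 12, 18, 27, 36, 54, 108.
Check 81^d mod 109 for each divisor in increasing order:
81^1 ≡ 81 (mod 109)
81^2 ≡ 21 (mod 109)
81^3 ≡ 66 (mod 109)
81^4 ≡ 5 (mod 109)
81^6 ≡ 105 (mod 109)
81^9 ≡ 63 (mod 109)
81^12 ≡ 16 (mod 109)
81^18 ≡ 45 (mod 109)
81^27 ≡ 1 (mod 109) ✓
So ord_109(81) = 27.

27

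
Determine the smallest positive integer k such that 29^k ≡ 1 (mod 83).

41

The order of 29 must divide φ(83) = 83 − 1 = 82 = 2 · 41.
Divisors of 82: 1, 2, 41, 82.
Test each divisor d:
29^1 ≡ 29 (mod 83)
29^2 ≡ 11 (mod 83)
29^41 ≡ 1 (mod 83) ✓
Therefore the multiplicative order of 29 modulo 83 is 41.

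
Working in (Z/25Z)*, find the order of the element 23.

20

By Lagrange's theorem, ord_25(23) divides φ(25) = φ(5^2) = 5·(5−1) = 20 = 2^2 · 5.
Divisors of 20: 1, 2, 4, 5, 10, 20.
Check 23^d mod 25 for each divisor in increasing order:
23^1 ≡ 23
23^2 ≡ 4
23^4 ≡ 16
23^5 ≡ 18
23^10 ≡ 24
23^20 ≡ 1
Therefore the multiplicative order of 23 modulo 25 is 20.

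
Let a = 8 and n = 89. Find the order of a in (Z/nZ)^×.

Since 8 ∈ (Z/89Z)^×, its order divides φ(89) = 89 − 1 = 88 = 2^3 · 11.
Divisors of 88: 1, 2, 4, 8, 11, 22, 44, 88.
Test each divisor d:
8^1 ≡ 8
8^2 ≡ 64
8^4 ≡ 2
8^8 ≡ 4
8^11 ≡ 1
So ord_89(8) = 11.

11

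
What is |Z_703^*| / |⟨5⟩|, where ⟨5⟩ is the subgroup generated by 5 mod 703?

18

ord(5) | φ(703) = φ(19·37) = (19−1)·(37−1) = 18·36 = 648 = 2^3 · 3^4.
Divisors of 648: 1, 2, 3, 4, 6, 8, 9, 12, 18, 24, 27, 36, 54, 72, 81, 108, 162, 216, 324, 648.
Check 5^d mod 703 for each divisor in increasing order:
5^1 ≡ 5
5^2 ≡ 25
5^3 ≡ 125
5^4 ≡ 625
5^6 ≡ 159
5^8 ≡ 460
5^9 ≡ 191
5^12 ≡ 676
5^18 ≡ 628
5^24 ≡ 26
5^27 ≡ 438
5^36 ≡ 1
So ord_703(5) = 36, hence |⟨5⟩| = 36.
Index = |(Z/703Z)^×| / |⟨5⟩| = 648 / 36 = 18.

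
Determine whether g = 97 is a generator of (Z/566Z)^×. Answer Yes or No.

No

φ(566) = φ(2)·φ(283) = 1·282 = 282 = 2 · 3 · 47.
Test 97^(282/q) mod 566 for each prime factor q of 282:
97^141 ≡ 1 (mod 566)  [q = 2: ≡ 1 ✗]
97^94 ≡ 327 (mod 566)  [q = 3: ≢ 1 ✓]
97^6 ≡ 287 (mod 566)  [q = 47: ≢ 1 ✓]
97^141 ≡ 1 shows ord(97) | 141, strictly less than φ(566); not a primitive root.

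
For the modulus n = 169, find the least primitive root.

φ(169) = φ(13^2) = 13·(13−1) = 156 = 2^2 · 3 · 13.
g is a primitive root iff g^(156/q) ≢ 1 (mod 169) for each prime q ∈ {2, 3, 13}.
g = 2: 2^78 ≡ 168; 2^52 ≡ 146; 2^12 ≡ 40 — none is 1, so 2 is a primitive root.
So 2 is the smallest generator of (Z/169Z)^×.

2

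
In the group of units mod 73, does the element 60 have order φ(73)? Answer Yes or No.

Yes

φ(73) = 73 − 1 = 72 = 2^3 · 3^2.
An element g generates (Z/73Z)^× iff g^(72/q) ≢ 1 (mod 73) for each prime q ∈ {2, 3}.
60^36 ≡ 72 (mod 73)  [q = 2: ≢ 1 ✓]
60^24 ≡ 64 (mod 73)  [q = 3: ≢ 1 ✓]
None equal 1, so ord_73(60) = 72: 60 is a primitive root.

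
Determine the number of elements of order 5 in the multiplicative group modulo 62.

4

φ(62) = φ(2)·φ(31) = 1·30 = 30 = 2 · 3 · 5.
(Z/62Z)^× is cyclic (|G| = 30); a cyclic group of order m has exactly φ(d) elements of each order d | m, and none otherwise.
5 | 30, and φ(5) = 5 − 1 = 4.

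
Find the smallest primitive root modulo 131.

φ(131) = 131 − 1 = 130 = 2 · 5 · 13.
Test candidates g = 2, 3, … against the prime factors q ∈ {2, 5, 13} of φ(131): g is a generator iff g^(130/q) ≢ 1 for every such q.
g = 2: 2^65 ≡ 130; 2^26 ≡ 53; 2^10 ≡ 107 — none is 1, so 2 is a primitive root.
The smallest primitive root modulo 131 is 2.

2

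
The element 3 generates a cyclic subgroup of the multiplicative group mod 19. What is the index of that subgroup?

1

The order of 3 must divide φ(19) = 19 − 1 = 18 = 2 · 3^2.
Divisors of 18: 1, 2, 3, 6, 9, 18.
Compute 3^d (mod 19) for the divisors d until we hit 1:
3^1 ≡ 3 (mod 19)
3^2 ≡ 9 (mod 19)
3^3 ≡ 8 (mod 19)
3^6 ≡ 7 (mod 19)
3^9 ≡ 18 (mod 19)
3^18 ≡ 1 (mod 19) ✓
The order of 3 is 18, so the subgroup it generates has 18 elements.
The index is φ(19) / ord(3) = 18 / 18 = 1.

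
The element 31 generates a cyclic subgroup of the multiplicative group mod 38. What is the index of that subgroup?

3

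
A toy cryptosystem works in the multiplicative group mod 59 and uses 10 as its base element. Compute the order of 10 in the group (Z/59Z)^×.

ord(10) | φ(59) = 59 − 1 = 58 = 2 · 29.
Divisors of 58: 1, 2, 29, 58.
Check 10^d mod 59 for each divisor in increasing order:
10^1 ≡ 10 (mod 59)
10^2 ≡ 41 (mod 59)
10^29 ≡ 58 (mod 59)
10^58 ≡ 1 (mod 59) ✓
The smallest such exponent is 58, so the order of 10 is 58.

58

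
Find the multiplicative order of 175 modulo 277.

ord(175) | φ(277) = 277 − 1 = 276 = 2^2 · 3 · 23.
Divisors of 276: 1, 2, 3, 4, 6, 12, 23, 46, 69, 92, 138, 276.
Check 175^d mod 277 for each divisor in increasing order:
175^1 ≡ 175
175^2 ≡ 155
175^3 ≡ 256
175^4 ≡ 203
175^6 ≡ 164
175^12 ≡ 27
175^23 ≡ 1
Therefore the multiplicative order of 175 modulo 277 is 23.

23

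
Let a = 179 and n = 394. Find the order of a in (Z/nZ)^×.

196

By Lagrange's theorem, ord_394(179) divides φ(394) = φ(2)·φ(197) = 1·196 = 196 = 2^2 · 7^2.
Divisors of 196: 1, 2, 4, 7, 14, 28, 49, 98, 196.
Compute 179^d (mod 394) for the divisors d until we hit 1:
179^1 ≡ 179 (mod 394)
179^2 ≡ 127 (mod 394)
179^4 ≡ 369 (mod 394)
179^7 ≡ 217 (mod 394)
179^14 ≡ 203 (mod 394)
179^28 ≡ 233 (mod 394)
179^49 ≡ 183 (mod 394)
179^98 ≡ 393 (mod 394)
179^196 ≡ 1 (mod 394) ✓
Hence ord(179) = 196.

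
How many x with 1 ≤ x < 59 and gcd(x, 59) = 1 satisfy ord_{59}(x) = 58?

φ(59) = 59 − 1 = 58 = 2 · 29.
(Z/59Z)^× is cyclic (|G| = 58); a cyclic group of order m has exactly φ(d) elements of each order d | m, and none otherwise.
58 = 2 · 29 divides 58, and φ(58) = 28.

28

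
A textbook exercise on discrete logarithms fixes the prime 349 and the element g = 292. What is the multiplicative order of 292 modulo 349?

Since 292 ∈ (Z/349Z)^×, its order divides φ(349) = 349 − 1 = 348 = 2^2 · 3 · 29.
Divisors of 348: 1, 2, 3, 4, 6, 12, 29, 58, 87, 116, 174, 348.
Compute 292^d (mod 349) for the divisors d until we hit 1:
292^1 ≡ 292 (mod 349)
292^2 ≡ 108 (mod 349)
292^3 ≡ 126 (mod 349)
292^4 ≡ 147 (mod 349)
292^6 ≡ 171 (mod 349)
292^12 ≡ 274 (mod 349)
292^29 ≡ 226 (mod 349)
292^58 ≡ 122 (mod 349)
292^87 ≡ 1 (mod 349) ✓
The smallest such exponent is 87, so the order of 292 is 87.

87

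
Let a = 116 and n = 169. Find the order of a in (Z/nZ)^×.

26

The order of 116 must divide φ(169) = φ(13^2) = 13·(13−1) = 156 = 2^2 · 3 · 13.
Divisors of 156: 1, 2, 3, 4, 6, 12, 13, 26, 39, 52, 78, 156.
Compute 116^d (mod 169) for the divisors d until we hit 1:
116^1 ≡ 116 (mod 169)
116^2 ≡ 105 (mod 169)
116^3 ≡ 12 (mod 169)
116^4 ≡ 40 (mod 169)
116^6 ≡ 144 (mod 169)
116^12 ≡ 118 (mod 169)
116^13 ≡ 168 (mod 169)
116^26 ≡ 1 (mod 169) ✓
So ord_169(116) = 26.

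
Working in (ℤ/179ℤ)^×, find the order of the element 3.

89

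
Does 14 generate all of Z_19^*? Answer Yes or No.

Yes

φ(19) = 19 − 1 = 18 = 2 · 3^2.
14 is a primitive root mod 19 iff 14^(φ(19)/q) ≢ 1 for every prime q | φ(19), i.e. q ∈ {2, 3}.
14^9 ≡ 18 (mod 19)  [q = 2: ≢ 1 ✓]
14^6 ≡ 7 (mod 19)  [q = 3: ≢ 1 ✓]
None equal 1, so ord_19(14) = 18: 14 is a primitive root.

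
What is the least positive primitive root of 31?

3

φ(31) = 31 − 1 = 30 = 2 · 3 · 5.
g is a primitive root iff g^(30/q) ≢ 1 (mod 31) for each prime q ∈ {2, 3, 5}.
g = 2: 2^15 ≡ 1 — hits 1, so not a primitive root.
g = 3: 3^15 ≡ 30; 3^10 ≡ 25; 3^6 ≡ 16 — none is 1, so 3 is a primitive root.
The smallest primitive root modulo 31 is 3.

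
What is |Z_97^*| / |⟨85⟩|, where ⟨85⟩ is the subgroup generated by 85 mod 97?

By Lagrange's theorem, ord_97(85) divides φ(97) = 97 − 1 = 96 = 2^5 · 3.
Divisors of 96: 1, 2, 3, 4, 6, 8, 12, 16, 24, 32, 48, 96.
Compute 85^d (mod 97) for the divisors d until we hit 1:
85^1 ≡ 85 (mod 97)
85^2 ≡ 47 (mod 97)
85^3 ≡ 18 (mod 97)
85^4 ≡ 75 (mod 97)
85^6 ≡ 33 (mod 97)
85^8 ≡ 96 (mod 97)
85^12 ≡ 22 (mod 97)
85^16 ≡ 1 (mod 97) ✓
Thus |⟨85⟩| = ord(85) = 16.
The index is φ(97) / ord(85) = 96 / 16 = 6.

6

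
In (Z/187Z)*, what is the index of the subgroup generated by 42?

ord(42) | φ(187) = φ(11·17) = (11−1)·(17−1) = 10·16 = 160 = 2^5 · 5.
Divisors of 160: 1, 2, 4, 5, 8, 10, 16, 20, 32, 40, 80, 160.
Test each divisor d:
42^1 ≡ 42
42^2 ≡ 81
42^4 ≡ 16
42^5 ≡ 111
42^8 ≡ 69
42^10 ≡ 166
42^16 ≡ 86
42^20 ≡ 67
42^32 ≡ 103
42^40 ≡ 1
So ord_187(42) = 40, hence |⟨42⟩| = 40.
[(Z/187Z)^× : ⟨42⟩] = 160/40 = 4.

4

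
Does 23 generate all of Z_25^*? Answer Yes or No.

Yes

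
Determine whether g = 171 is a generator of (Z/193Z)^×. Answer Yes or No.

Yes

φ(193) = 193 − 1 = 192 = 2^6 · 3.
Test 171^(192/q) mod 193 for each prime factor q of 192:
171^96 ≡ 192 (mod 193)  [q = 2: ≢ 1 ✓]
171^64 ≡ 84 (mod 193)  [q = 3: ≢ 1 ✓]
None equal 1, so ord_193(171) = 192: 171 is a primitive root.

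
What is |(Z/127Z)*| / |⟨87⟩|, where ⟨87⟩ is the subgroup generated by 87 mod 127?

6

By Lagrange's theorem, ord_127(87) divides φ(127) = 127 − 1 = 126 = 2 · 3^2 · 7.
Divisors of 126: 1, 2, 3, 6, 7, 9, 14, 18, 21, 42, 63, 126.
Check 87^d mod 127 for each divisor in increasing order:
87^1 ≡ 87 (mod 127)
87^2 ≡ 76 (mod 127)
87^3 ≡ 8 (mod 127)
87^6 ≡ 64 (mod 127)
87^7 ≡ 107 (mod 127)
87^9 ≡ 4 (mod 127)
87^14 ≡ 19 (mod 127)
87^18 ≡ 16 (mod 127)
87^21 ≡ 1 (mod 127) ✓
So ord_127(87) = 21, hence |⟨87⟩| = 21.
The index is φ(127) / ord(87) = 126 / 21 = 6.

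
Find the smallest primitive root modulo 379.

φ(379) = 379 − 1 = 378 = 2 · 3^3 · 7.
Test candidates g = 2, 3, … against the prime factors q ∈ {2, 3, 7} of φ(379): g is a generator iff g^(378/q) ≢ 1 for every such q.
g = 2: 2^189 ≡ 378; 2^126 ≡ 327; 2^54 ≡ 125 — none is 1, so 2 is a primitive root.
So 2 is the smallest generator of (Z/379Z)^×.

2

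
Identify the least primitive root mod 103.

5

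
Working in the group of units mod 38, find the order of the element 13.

By Lagrange's theorem, ord_38(13) divides φ(38) = φ(2)·φ(19) = 1·18 = 18 = 2 · 3^2.
Divisors of 18: 1, 2, 3, 6, 9, 18.
Check 13^d mod 38 for each divisor in increasing order:
13^1 ≡ 13
13^2 ≡ 17
13^3 ≡ 31
13^6 ≡ 11
13^9 ≡ 37
13^18 ≡ 1
So ord_38(13) = 18.

18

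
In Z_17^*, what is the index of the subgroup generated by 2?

2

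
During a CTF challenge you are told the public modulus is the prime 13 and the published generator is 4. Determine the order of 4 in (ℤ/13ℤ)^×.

6

By Lagrange's theorem, ord_13(4) divides φ(13) = 13 − 1 = 12 = 2^2 · 3.
Divisors of 12: 1, 2, 3, 4, 6, 12.
Check 4^d mod 13 for each divisor in increasing order:
4^1 ≡ 4
4^2 ≡ 3
4^3 ≡ 12
4^4 ≡ 9
4^6 ≡ 1
The smallest such exponent is 6, so the order of 4 is 6.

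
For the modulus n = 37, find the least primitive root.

φ(37) = 37 − 1 = 36 = 2^2 · 3^2.
g is a primitive root iff g^(36/q) ≢ 1 (mod 37) for each prime q ∈ {2, 3}.
g = 2: 2^18 ≡ 36; 2^12 ≡ 26 — none is 1, so 2 is a primitive root.
Hence the least primitive root of 37 is 2.

2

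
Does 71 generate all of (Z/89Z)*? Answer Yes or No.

φ(89) = 89 − 1 = 88 = 2^3 · 11.
An element g generates (Z/89Z)^× iff g^(88/q) ≢ 1 (mod 89) for each prime q ∈ {2, 11}.
71^44 ≡ 1 (mod 89)  [q = 2: ≡ 1 ✗]
71^8 ≡ 67 (mod 89)  [q = 11: ≢ 1 ✓]
71^44 ≡ 1 shows ord(71) | 44, strictly less than φ(89); not a primitive root.

No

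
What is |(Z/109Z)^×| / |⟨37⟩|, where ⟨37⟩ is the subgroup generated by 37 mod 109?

1

By Lagrange's theorem, ord_109(37) divides φ(109) = 109 − 1 = 108 = 2^2 · 3^3.
Divisors of 108: 1, 2, 3, 4, 6, 9, 12, 18, 27, 36, 54, 108.
Compute 37^d (mod 109) for the divisors d until we hit 1:
37^1 ≡ 37
37^2 ≡ 61
37^3 ≡ 77
37^4 ≡ 15
37^6 ≡ 43
37^9 ≡ 41
37^12 ≡ 105
37^18 ≡ 46
37^27 ≡ 33
37^36 ≡ 45
37^54 ≡ 108
37^108 ≡ 1
So ord_109(37) = 108, hence |⟨37⟩| = 108.
[(Z/109Z)^× : ⟨37⟩] = 108/108 = 1.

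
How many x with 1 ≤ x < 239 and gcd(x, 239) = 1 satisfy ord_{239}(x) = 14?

6

φ(239) = 239 − 1 = 238 = 2 · 7 · 17.
(Z/239Z)^× is cyclic (|G| = 238); a cyclic group of order m has exactly φ(d) elements of each order d | m, and none otherwise.
14 = 2 · 7 divides 238, and φ(14) = 6.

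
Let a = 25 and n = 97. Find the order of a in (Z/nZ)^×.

48

By Lagrange's theorem, ord_97(25) divides φ(97) = 97 − 1 = 96 = 2^5 · 3.
Divisors of 96: 1, 2, 3, 4, 6, 8, 12, 16, 24, 32, 48, 96.
Test each divisor d:
25^1 ≡ 25 (mod 97)
25^2 ≡ 43 (mod 97)
25^3 ≡ 8 (mod 97)
25^4 ≡ 6 (mod 97)
25^6 ≡ 64 (mod 97)
25^8 ≡ 36 (mod 97)
25^12 ≡ 22 (mod 97)
25^16 ≡ 35 (mod 97)
25^24 ≡ 96 (mod 97)
25^32 ≡ 61 (mod 97)
25^48 ≡ 1 (mod 97) ✓
Therefore the multiplicative order of 25 modulo 97 is 48.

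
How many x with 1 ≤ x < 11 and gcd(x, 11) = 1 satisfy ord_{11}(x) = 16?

0

φ(11) = 11 − 1 = 10 = 2 · 5.
(Z/11Z)^× is cyclic (|G| = 10); a cyclic group of order m has exactly φ(d) elements of each order d | m, and none otherwise.
Here 10 is not a multiple of 16, so there are no elements of order 16.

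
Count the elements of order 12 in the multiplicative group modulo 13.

φ(13) = 13 − 1 = 12 = 2^2 · 3.
Since (Z/13Z)^× is cyclic of order 12, the number of elements of order d is φ(d) when d | 12 and 0 otherwise.
12 = 2^2 · 3 divides 12, and φ(12) = 4.

4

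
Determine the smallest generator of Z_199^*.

3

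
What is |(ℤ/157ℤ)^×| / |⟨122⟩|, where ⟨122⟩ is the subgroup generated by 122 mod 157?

ord(122) | φ(157) = 157 − 1 = 156 = 2^2 · 3 · 13.
Divisors of 156: 1, 2, 3, 4, 6, 12, 13, 26, 39, 52, 78, 156.
Compute 122^d (mod 157) for the divisors d until we hit 1:
122^1 ≡ 122 (mod 157)
122^2 ≡ 126 (mod 157)
122^3 ≡ 143 (mod 157)
122^4 ≡ 19 (mod 157)
122^6 ≡ 39 (mod 157)
122^12 ≡ 108 (mod 157)
122^13 ≡ 145 (mod 157)
122^26 ≡ 144 (mod 157)
122^39 ≡ 156 (mod 157)
122^52 ≡ 12 (mod 157)
122^78 ≡ 1 (mod 157) ✓
Thus |⟨122⟩| = ord(122) = 78.
Index = |(Z/157Z)^×| / |⟨122⟩| = 156 / 78 = 2.

2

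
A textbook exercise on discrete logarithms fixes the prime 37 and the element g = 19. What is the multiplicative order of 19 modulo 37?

36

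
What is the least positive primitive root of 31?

φ(31) = 31 − 1 = 30 = 2 · 3 · 5.
g is a primitive root iff g^(30/q) ≢ 1 (mod 31) for each prime q ∈ {2, 3, 5}.
g = 2: 2^15 ≡ 1 — hits 1, so not a primitive root.
g = 3: 3^15 ≡ 30; 3^10 ≡ 25; 3^6 ≡ 16 — none is 1, so 3 is a primitive root.
The smallest primitive root modulo 31 is 3.

3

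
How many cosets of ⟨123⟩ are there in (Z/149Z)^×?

ord(123) | φ(149) = 149 − 1 = 148 = 2^2 · 37.
Divisors of 148: 1, 2, 4, 37, 74, 148.
Test each divisor d:
123^1 ≡ 123 (mod 149)
123^2 ≡ 80 (mod 149)
123^4 ≡ 142 (mod 149)
123^37 ≡ 1 (mod 149) ✓
So ord_149(123) = 37, hence |⟨123⟩| = 37.
[(Z/149Z)^× : ⟨123⟩] = 148/37 = 4.

4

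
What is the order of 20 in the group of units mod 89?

By Lagrange's theorem, ord_89(20) divides φ(89) = 89 − 1 = 88 = 2^3 · 11.
Divisors of 88: 1, 2, 4, 8, 11, 22, 44, 88.
Check 20^d mod 89 for each divisor in increasing order:
20^1 ≡ 20 (mod 89)
20^2 ≡ 44 (mod 89)
20^4 ≡ 67 (mod 89)
20^8 ≡ 39 (mod 89)
20^11 ≡ 55 (mod 89)
20^22 ≡ 88 (mod 89)
20^44 ≡ 1 (mod 89) ✓
Therefore the multiplicative order of 20 modulo 89 is 44.

44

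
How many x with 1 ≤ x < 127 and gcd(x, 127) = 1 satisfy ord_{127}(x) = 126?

36

φ(127) = 127 − 1 = 126 = 2 · 3^2 · 7.
In a cyclic group of order 126, there are φ(d) elements of order d for each divisor d of 126, and zero for non-divisors.
126 = 2 · 3^2 · 7 divides 126, and φ(126) = 36.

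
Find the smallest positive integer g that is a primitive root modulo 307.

5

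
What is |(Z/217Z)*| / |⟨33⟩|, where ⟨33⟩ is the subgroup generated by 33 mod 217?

By Lagrange's theorem, ord_217(33) divides φ(217) = φ(7·31) = (7−1)·(31−1) = 6·30 = 180 = 2^2 · 3^2 · 5.
Divisors of 180: 1, 2, 3, 4, 5, 6, 9, 10, 12, 15, 18, 20, 30, 36, 45, 60, 90, 180.
Test each divisor d:
33^1 ≡ 33 (mod 217)
33^2 ≡ 4 (mod 217)
33^3 ≡ 132 (mod 217)
33^4 ≡ 16 (mod 217)
33^5 ≡ 94 (mod 217)
33^6 ≡ 64 (mod 217)
33^9 ≡ 202 (mod 217)
33^10 ≡ 156 (mod 217)
33^12 ≡ 190 (mod 217)
33^15 ≡ 125 (mod 217)
33^18 ≡ 8 (mod 217)
33^20 ≡ 32 (mod 217)
33^30 ≡ 1 (mod 217) ✓
So ord_217(33) = 30, hence |⟨33⟩| = 30.
The index is φ(217) / ord(33) = 180 / 30 = 6.

6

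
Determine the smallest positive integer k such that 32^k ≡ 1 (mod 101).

20

The order of 32 must divide φ(101) = 101 − 1 = 100 = 2^2 · 5^2.
Divisors of 100: 1, 2, 4, 5, 10, 20, 25, 50, 100.
Evaluate successive powers at the divisors of 100:
32^1 ≡ 32
32^2 ≡ 14
32^4 ≡ 95
32^5 ≡ 10
32^10 ≡ 100
32^20 ≡ 1
The smallest such exponent is 20, so the order of 32 is 20.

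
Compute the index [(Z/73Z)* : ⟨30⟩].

Since 30 ∈ (Z/73Z)^×, its order divides φ(73) = 73 − 1 = 72 = 2^3 · 3^2.
Divisors of 72: 1, 2, 3, 4, 6, 8, 9, 12, 18, 24, 36, 72.
Check 30^d mod 73 for each divisor in increasing order:
30^1 ≡ 30
30^2 ≡ 24
30^3 ≡ 63
30^4 ≡ 65
30^6 ≡ 27
30^8 ≡ 64
30^9 ≡ 22
30^12 ≡ 72
30^18 ≡ 46
30^24 ≡ 1
So ord_73(30) = 24, hence |⟨30⟩| = 24.
The index is φ(73) / ord(30) = 72 / 24 = 3.

3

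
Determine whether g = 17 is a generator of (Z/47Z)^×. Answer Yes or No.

No

φ(47) = 47 − 1 = 46 = 2 · 23.
It suffices to check that the order of 17 is not a proper divisor of 46: compute 17^(46/q) for q ∈ {2, 23}.
17^23 ≡ 1 (mod 47)  [q = 2: ≡ 1 ✗]
17^2 ≡ 7 (mod 47)  [q = 23: ≢ 1 ✓]
17^23 ≡ 1 shows ord(17) | 23, strictly less than φ(47); not a primitive root.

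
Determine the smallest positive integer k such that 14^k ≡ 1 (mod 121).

By Lagrange's theorem, ord_121(14) divides φ(121) = φ(11^2) = 11·(11−1) = 110 = 2 · 5 · 11.
Divisors of 110: 1, 2, 5, 10, 11, 22, 55, 110.
Test each divisor d:
14^1 ≡ 14 (mod 121)
14^2 ≡ 75 (mod 121)
14^5 ≡ 100 (mod 121)
14^10 ≡ 78 (mod 121)
14^11 ≡ 3 (mod 121)
14^22 ≡ 9 (mod 121)
14^55 ≡ 1 (mod 121) ✓
So ord_121(14) = 55.

55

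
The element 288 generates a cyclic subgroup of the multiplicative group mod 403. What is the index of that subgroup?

The order of 288 must divide φ(403) = φ(13·31) = (13−1)·(31−1) = 12·30 = 360 = 2^3 · 3^2 · 5.
Divisors of 360: 1, 2, 3, 4, 5, 6, 8, 9, 10, 12, 15, 18, 20, 24, 30, 36, 40, 45, 60, 72, 90, 120, 180, 360.
Evaluate successive powers at the divisors of 360:
288^1 ≡ 288
288^2 ≡ 329
288^3 ≡ 47
288^4 ≡ 237
288^5 ≡ 149
288^6 ≡ 194
288^8 ≡ 152
288^9 ≡ 252
288^10 ≡ 36
288^12 ≡ 157
288^15 ≡ 125
288^18 ≡ 233
288^20 ≡ 87
288^24 ≡ 66
288^30 ≡ 311
288^36 ≡ 287
288^40 ≡ 315
288^45 ≡ 187
288^60 ≡ 1
Thus |⟨288⟩| = ord(288) = 60.
[(Z/403Z)^× : ⟨288⟩] = 360/60 = 6.

6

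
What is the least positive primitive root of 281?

φ(281) = 281 − 1 = 280 = 2^3 · 5 · 7.
Test candidates g = 2, 3, … against the prime factors q ∈ {2, 5, 7} of φ(281): g is a generator iff g^(280/q) ≢ 1 for every such q.
g = 2: 2^140 ≡ 1 — hits 1, so not a primitive root.
g = 3: 3^140 ≡ 280; 3^56 ≡ 86; 3^40 ≡ 249 — none is 1, so 3 is a primitive root.
Hence the least primitive root of 281 is 3.

3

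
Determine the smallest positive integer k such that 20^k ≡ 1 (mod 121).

55

ord(20) | φ(121) = φ(11^2) = 11·(11−1) = 110 = 2 · 5 · 11.
Divisors of 110: 1, 2, 5, 10, 11, 22, 55, 110.
Evaluate successive powers at the divisors of 110:
20^1 ≡ 20 (mod 121)
20^2 ≡ 37 (mod 121)
20^5 ≡ 34 (mod 121)
20^10 ≡ 67 (mod 121)
20^11 ≡ 9 (mod 121)
20^22 ≡ 81 (mod 121)
20^55 ≡ 1 (mod 121) ✓
Therefore the multiplicative order of 20 modulo 121 is 55.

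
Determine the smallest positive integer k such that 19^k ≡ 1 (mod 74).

By Lagrange's theorem, ord_74(19) divides φ(74) = φ(2)·φ(37) = 1·36 = 36 = 2^2 · 3^2.
Divisors of 36: 1, 2, 3, 4, 6, 9, 12, 18, 36.
Test each divisor d:
19^1 ≡ 19 (mod 74)
19^2 ≡ 65 (mod 74)
19^3 ≡ 51 (mod 74)
19^4 ≡ 7 (mod 74)
19^6 ≡ 11 (mod 74)
19^9 ≡ 43 (mod 74)
19^12 ≡ 47 (mod 74)
19^18 ≡ 73 (mod 74)
19^36 ≡ 1 (mod 74) ✓
Therefore the multiplicative order of 19 modulo 74 is 36.

36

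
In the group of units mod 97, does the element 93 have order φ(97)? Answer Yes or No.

No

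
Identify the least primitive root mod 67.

φ(67) = 67 − 1 = 66 = 2 · 3 · 11.
g is a primitive root iff g^(66/q) ≢ 1 (mod 67) for each prime q ∈ {2, 3, 11}.
g = 2: 2^33 ≡ 66; 2^22 ≡ 37; 2^6 ≡ 64 — none is 1, so 2 is a primitive root.
The smallest primitive root modulo 67 is 2.

2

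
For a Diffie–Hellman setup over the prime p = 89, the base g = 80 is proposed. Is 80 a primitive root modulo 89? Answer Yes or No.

φ(89) = 89 − 1 = 88 = 2^3 · 11.
It suffices to check that the order of 80 is not a proper divisor of 88: compute 80^(88/q) for q ∈ {2, 11}.
80^44 ≡ 1 (mod 89)  [q = 2: ≡ 1 ✗]
80^8 ≡ 2 (mod 89)  [q = 11: ≢ 1 ✓]
Since 80^44 ≡ 1, the order of 80 divides 44 < 88, so 80 is not a primitive root.

No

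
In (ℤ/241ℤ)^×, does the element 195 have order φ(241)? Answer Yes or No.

Yes

φ(241) = 241 − 1 = 240 = 2^4 · 3 · 5.
An element g generates (Z/241Z)^× iff g^(240/q) ≢ 1 (mod 241) for each prime q ∈ {2, 3, 5}.
195^120 ≡ 240 (mod 241)  [q = 2: ≢ 1 ✓]
195^80 ≡ 15 (mod 241)  [q = 3: ≢ 1 ✓]
195^48 ≡ 87 (mod 241)  [q = 5: ≢ 1 ✓]
All checks pass, so 195 has order 240 and is a primitive root modulo 241.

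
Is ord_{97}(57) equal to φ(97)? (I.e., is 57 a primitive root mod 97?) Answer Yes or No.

φ(97) = 97 − 1 = 96 = 2^5 · 3.
An element g generates (Z/97Z)^× iff g^(96/q) ≢ 1 (mod 97) for each prime q ∈ {2, 3}.
57^48 ≡ 96 (mod 97)  [q = 2: ≢ 1 ✓]
57^32 ≡ 35 (mod 97)  [q = 3: ≢ 1 ✓]
Every test exponent gives a nontrivial residue, hence 57 generates the full group.

Yes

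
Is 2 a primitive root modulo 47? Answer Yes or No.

No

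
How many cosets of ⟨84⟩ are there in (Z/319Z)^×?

2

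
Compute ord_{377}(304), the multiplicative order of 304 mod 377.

By Lagrange's theorem, ord_377(304) divides φ(377) = φ(13·29) = (13−1)·(29−1) = 12·28 = 336 = 2^4 · 3 · 7.
Divisors of 336: 1, 2, 3, 4, 6, 7, 8, 12, 14, 16, 21, 24, 28, 42, 48, 56, 84, 112, 168, 336.
Check 304^d mod 377 for each divisor in increasing order:
304^1 ≡ 304
304^2 ≡ 51
304^3 ≡ 47
304^4 ≡ 339
304^6 ≡ 324
304^7 ≡ 99
304^8 ≡ 313
304^12 ≡ 170
304^14 ≡ 376
304^16 ≡ 326
304^21 ≡ 278
304^24 ≡ 248
304^28 ≡ 1
Hence ord(304) = 28.

28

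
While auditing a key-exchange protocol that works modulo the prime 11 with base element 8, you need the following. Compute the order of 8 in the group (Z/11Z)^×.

By Lagrange's theorem, ord_11(8) divides φ(11) = 11 − 1 = 10 = 2 · 5.
Divisors of 10: 1, 2, 5, 10.
Compute 8^d (mod 11) for the divisors d until we hit 1:
8^1 ≡ 8
8^2 ≡ 9
8^5 ≡ 10
8^10 ≡ 1
So ord_11(8) = 10.

10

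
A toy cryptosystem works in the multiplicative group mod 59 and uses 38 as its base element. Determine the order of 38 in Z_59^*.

58

Since 38 ∈ (Z/59Z)^×, its order divides φ(59) = 59 − 1 = 58 = 2 · 29.
Divisors of 58: 1, 2, 29, 58.
Compute 38^d (mod 59) for the divisors d until we hit 1:
38^1 ≡ 38
38^2 ≡ 28
38^29 ≡ 58
38^58 ≡ 1
Therefore the multiplicative order of 38 modulo 59 is 58.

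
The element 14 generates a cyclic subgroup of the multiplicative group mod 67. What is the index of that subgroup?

6

By Lagrange's theorem, ord_67(14) divides φ(67) = 67 − 1 = 66 = 2 · 3 · 11.
Divisors of 66: 1, 2, 3, 6, 11, 22, 33, 66.
Compute 14^d (mod 67) for the divisors d until we hit 1:
14^1 ≡ 14 (mod 67)
14^2 ≡ 62 (mod 67)
14^3 ≡ 64 (mod 67)
14^6 ≡ 9 (mod 67)
14^11 ≡ 1 (mod 67) ✓
Thus |⟨14⟩| = ord(14) = 11.
Index = |(Z/67Z)^×| / |⟨14⟩| = 66 / 11 = 6.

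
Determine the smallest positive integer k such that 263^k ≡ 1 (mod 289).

136

ord(263) | φ(289) = φ(17^2) = 17·(17−1) = 272 = 2^4 · 17.
Divisors of 272: 1, 2, 4, 8, 16, 17, 34, 68, 136, 272.
Evaluate successive powers at the divisors of 272:
263^1 ≡ 263
263^2 ≡ 98
263^4 ≡ 67
263^8 ≡ 154
263^16 ≡ 18
263^17 ≡ 110
263^34 ≡ 251
263^68 ≡ 288
263^136 ≡ 1
So ord_289(263) = 136.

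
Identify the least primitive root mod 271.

φ(271) = 271 − 1 = 270 = 2 · 3^3 · 5.
Test candidates g = 2, 3, … against the prime factors q ∈ {2, 3, 5} of φ(271): g is a generator iff g^(270/q) ≢ 1 for every such q.
g = 2: 2^135 ≡ 1 — hits 1, so not a primitive root.
g = 3: 3^135 ≡ 270; 3^90 ≡ 1 — hits 1, so not a primitive root.
g = 4: 4^135 ≡ 1 — hits 1, so not a primitive root.
g = 5: 5^135 ≡ 1 — hits 1, so not a primitive root.
g = 6: 6^135 ≡ 270; 6^90 ≡ 242; 6^54 ≡ 10 — none is 1, so 6 is a primitive root.
The smallest primitive root modulo 271 is 6.

6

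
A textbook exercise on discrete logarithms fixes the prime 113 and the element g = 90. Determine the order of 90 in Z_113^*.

ord(90) | φ(113) = 113 − 1 = 112 = 2^4 · 7.
Divisors of 112: 1, 2, 4, 7, 8, 14, 16, 28, 56, 112.
Check 90^d mod 113 for each divisor in increasing order:
90^1 ≡ 90 (mod 113)
90^2 ≡ 77 (mod 113)
90^4 ≡ 53 (mod 113)
90^7 ≡ 40 (mod 113)
90^8 ≡ 97 (mod 113)
90^14 ≡ 18 (mod 113)
90^16 ≡ 30 (mod 113)
90^28 ≡ 98 (mod 113)
90^56 ≡ 112 (mod 113)
90^112 ≡ 1 (mod 113) ✓
Therefore the multiplicative order of 90 modulo 113 is 112.

112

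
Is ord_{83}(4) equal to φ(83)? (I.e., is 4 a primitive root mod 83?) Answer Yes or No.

No

φ(83) = 83 − 1 = 82 = 2 · 41.
Test 4^(82/q) mod 83 for each prime factor q of 82:
4^41 ≡ 1 (mod 83)  [q = 2: ≡ 1 ✗]
4^2 ≡ 16 (mod 83)  [q = 41: ≢ 1 ✓]
The check at q = 2 fails, so 4 generates a proper subgroup.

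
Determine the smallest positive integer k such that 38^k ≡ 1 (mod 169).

26

The order of 38 must divide φ(169) = φ(13^2) = 13·(13−1) = 156 = 2^2 · 3 · 13.
Divisors of 156: 1, 2, 3, 4, 6, 12, 13, 26, 39, 52, 78, 156.
Evaluate successive powers at the divisors of 156:
38^1 ≡ 38
38^2 ≡ 92
38^3 ≡ 116
38^4 ≡ 14
38^6 ≡ 105
38^12 ≡ 40
38^13 ≡ 168
38^26 ≡ 1
So ord_169(38) = 26.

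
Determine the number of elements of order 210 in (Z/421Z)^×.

φ(421) = 421 − 1 = 420 = 2^2 · 3 · 5 · 7.
In a cyclic group of order 420, there are φ(d) elements of order d for each divisor d of 420, and zero for non-divisors.
210 = 2 · 3 · 5 · 7 divides 420, and φ(210) = 48.

48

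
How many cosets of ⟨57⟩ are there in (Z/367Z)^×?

2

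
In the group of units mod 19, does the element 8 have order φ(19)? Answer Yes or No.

No

φ(19) = 19 − 1 = 18 = 2 · 3^2.
Test 8^(18/q) mod 19 for each prime factor q of 18:
8^9 ≡ 18 (mod 19)  [q = 2: ≢ 1 ✓]
8^6 ≡ 1 (mod 19)  [q = 3: ≡ 1 ✗]
The check at q = 3 fails, so 8 generates a proper subgroup.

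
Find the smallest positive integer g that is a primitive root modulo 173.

2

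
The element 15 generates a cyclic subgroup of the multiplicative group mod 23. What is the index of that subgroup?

1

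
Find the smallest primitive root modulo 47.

5

φ(47) = 47 − 1 = 46 = 2 · 23.
Test candidates g = 2, 3, … against the prime factors q ∈ {2, 23} of φ(47): g is a generator iff g^(46/q) ≢ 1 for every such q.
g = 2: 2^23 ≡ 1 — hits 1, so not a primitive root.
g = 3: 3^23 ≡ 1 — hits 1, so not a primitive root.
g = 4: 4^23 ≡ 1 — hits 1, so not a primitive root.
g = 5: 5^23 ≡ 46; 5^2 ≡ 25 — none is 1, so 5 is a primitive root.
The smallest primitive root modulo 47 is 5.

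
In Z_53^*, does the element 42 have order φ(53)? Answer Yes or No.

φ(53) = 53 − 1 = 52 = 2^2 · 13.
Test 42^(52/q) mod 53 for each prime factor q of 52:
42^26 ≡ 1 (mod 53)  [q = 2: ≡ 1 ✗]
42^4 ≡ 13 (mod 53)  [q = 13: ≢ 1 ✓]
Since 42^26 ≡ 1, the order of 42 divides 26 < 52, so 42 is not a primitive root.

No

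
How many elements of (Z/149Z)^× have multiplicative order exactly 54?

φ(149) = 149 − 1 = 148 = 2^2 · 37.
Since (Z/149Z)^× is cyclic of order 148, the number of elements of order d is φ(d) when d | 148 and 0 otherwise.
54 does not divide 148, so no element of (Z/149Z)^× has order 54.

0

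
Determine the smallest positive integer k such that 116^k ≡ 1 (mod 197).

The order of 116 must divide φ(197) = 197 − 1 = 196 = 2^2 · 7^2.
Divisors of 196: 1, 2, 4, 7, 14, 28, 49, 98, 196.
Evaluate successive powers at the divisors of 196:
116^1 ≡ 116
116^2 ≡ 60
116^4 ≡ 54
116^7 ≡ 161
116^14 ≡ 114
116^28 ≡ 191
116^49 ≡ 196
116^98 ≡ 1
So ord_197(116) = 98.

98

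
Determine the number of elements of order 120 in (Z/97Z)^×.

φ(97) = 97 − 1 = 96 = 2^5 · 3.
In a cyclic group of order 96, there are φ(d) elements of order d for each divisor d of 96, and zero for non-divisors.
Here 96 is not a multiple of 120, so there are no elements of order 120.

0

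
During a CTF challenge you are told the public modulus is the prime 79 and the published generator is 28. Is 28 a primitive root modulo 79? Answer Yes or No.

Yes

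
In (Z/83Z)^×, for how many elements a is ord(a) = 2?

1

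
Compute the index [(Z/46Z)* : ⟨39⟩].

2

By Lagrange's theorem, ord_46(39) divides φ(46) = φ(2)·φ(23) = 1·22 = 22 = 2 · 11.
Divisors of 22: 1, 2, 11, 22.
Evaluate successive powers at the divisors of 22:
39^1 ≡ 39 (mod 46)
39^2 ≡ 3 (mod 46)
39^11 ≡ 1 (mod 46) ✓
So ord_46(39) = 11, hence |⟨39⟩| = 11.
[(Z/46Z)^× : ⟨39⟩] = 22/11 = 2.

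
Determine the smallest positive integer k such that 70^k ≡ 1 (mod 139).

ord(70) | φ(139) = 139 − 1 = 138 = 2 · 3 · 23.
Divisors of 138: 1, 2, 3, 6, 23, 46, 69, 138.
Evaluate successive powers at the divisors of 138:
70^1 ≡ 70
70^2 ≡ 35
70^3 ≡ 87
70^6 ≡ 63
70^23 ≡ 43
70^46 ≡ 42
70^69 ≡ 138
70^138 ≡ 1
Hence ord(70) = 138.

138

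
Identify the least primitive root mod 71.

7

φ(71) = 71 − 1 = 70 = 2 · 5 · 7.
Test candidates g = 2, 3, … against the prime factors q ∈ {2, 5, 7} of φ(71): g is a generator iff g^(70/q) ≢ 1 for every such q.
g = 2: 2^35 ≡ 1 — hits 1, so not a primitive root.
g = 3: 3^35 ≡ 1 — hits 1, so not a primitive root.
g = 4: 4^35 ≡ 1 — hits 1, so not a primitive root.
g = 5: 5^35 ≡ 1 — hits 1, so not a primitive root.
g = 6: 6^35 ≡ 1 — hits 1, so not a primitive root.
g = 7: 7^35 ≡ 70; 7^14 ≡ 54; 7^10 ≡ 45 — none is 1, so 7 is a primitive root.
So 7 is the smallest generator of (Z/71Z)^×.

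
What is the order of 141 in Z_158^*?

13

ord(141) | φ(158) = φ(2)·φ(79) = 1·78 = 78 = 2 · 3 · 13.
Divisors of 78: 1, 2, 3, 6, 13, 26, 39, 78.
Test each divisor d:
141^1 ≡ 141
141^2 ≡ 131
141^3 ≡ 143
141^6 ≡ 67
141^13 ≡ 1
The smallest such exponent is 13, so the order of 141 is 13.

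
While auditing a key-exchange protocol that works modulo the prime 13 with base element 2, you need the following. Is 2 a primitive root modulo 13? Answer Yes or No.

Yes

φ(13) = 13 − 1 = 12 = 2^2 · 3.
An element g generates (Z/13Z)^× iff g^(12/q) ≢ 1 (mod 13) for each prime q ∈ {2, 3}.
2^6 ≡ 12 (mod 13)  [q = 2: ≢ 1 ✓]
2^4 ≡ 3 (mod 13)  [q = 3: ≢ 1 ✓]
All checks pass, so 2 has order 12 and is a primitive root modulo 13.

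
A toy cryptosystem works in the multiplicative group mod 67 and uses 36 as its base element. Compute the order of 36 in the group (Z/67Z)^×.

ord(36) | φ(67) = 67 − 1 = 66 = 2 · 3 · 11.
Divisors of 66: 1, 2, 3, 6, 11, 22, 33, 66.
Evaluate successive powers at the divisors of 66:
36^1 ≡ 36 (mod 67)
36^2 ≡ 23 (mod 67)
36^3 ≡ 24 (mod 67)
36^6 ≡ 40 (mod 67)
36^11 ≡ 37 (mod 67)
36^22 ≡ 29 (mod 67)
36^33 ≡ 1 (mod 67) ✓
Hence ord(36) = 33.

33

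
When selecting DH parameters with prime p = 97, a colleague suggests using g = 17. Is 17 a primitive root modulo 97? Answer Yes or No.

Yes

φ(97) = 97 − 1 = 96 = 2^5 · 3.
17 is a primitive root mod 97 iff 17^(φ(97)/q) ≢ 1 for every prime q | φ(97), i.e. q ∈ {2, 3}.
17^48 ≡ 96 (mod 97)  [q = 2: ≢ 1 ✓]
17^32 ≡ 61 (mod 97)  [q = 3: ≢ 1 ✓]
All checks pass, so 17 has order 96 and is a primitive root modulo 97.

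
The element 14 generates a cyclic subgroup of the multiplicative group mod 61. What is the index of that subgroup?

10

ord(14) | φ(61) = 61 − 1 = 60 = 2^2 · 3 · 5.
Divisors of 60: 1, 2, 3, 4, 5, 6, 10, 12, 15, 20, 30, 60.
Check 14^d mod 61 for each divisor in increasing order:
14^1 ≡ 14
14^2 ≡ 13
14^3 ≡ 60
14^4 ≡ 47
14^5 ≡ 48
14^6 ≡ 1
The order of 14 is 6, so the subgroup it generates has 6 elements.
The index is φ(61) / ord(14) = 60 / 6 = 10.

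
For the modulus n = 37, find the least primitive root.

2

φ(37) = 37 − 1 = 36 = 2^2 · 3^2.
g is a primitive root iff g^(36/q) ≢ 1 (mod 37) for each prime q ∈ {2, 3}.
g = 2: 2^18 ≡ 36; 2^12 ≡ 26 — none is 1, so 2 is a primitive root.
The smallest primitive root modulo 37 is 2.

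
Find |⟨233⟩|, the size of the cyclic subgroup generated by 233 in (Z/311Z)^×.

310

Since 233 ∈ (Z/311Z)^×, its order divides φ(311) = 311 − 1 = 310 = 2 · 5 · 31.
Divisors of 310: 1, 2, 5, 10, 31, 62, 155, 310.
Check 233^d mod 311 for each divisor in increasing order:
233^1 ≡ 233
233^2 ≡ 175
233^5 ≡ 41
233^10 ≡ 126
233^31 ≡ 305
233^62 ≡ 36
233^155 ≡ 310
233^310 ≡ 1
So ord_311(233) = 310.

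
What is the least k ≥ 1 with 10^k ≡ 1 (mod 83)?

ord(10) | φ(83) = 83 − 1 = 82 = 2 · 41.
Divisors of 82: 1, 2, 41, 82.
Test each divisor d:
10^1 ≡ 10 (mod 83)
10^2 ≡ 17 (mod 83)
10^41 ≡ 1 (mod 83) ✓
The smallest such exponent is 41, so the order of 10 is 41.

41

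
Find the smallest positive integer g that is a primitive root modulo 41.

6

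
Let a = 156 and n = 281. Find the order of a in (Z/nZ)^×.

By Lagrange's theorem, ord_281(156) divides φ(281) = 281 − 1 = 280 = 2^3 · 5 · 7.
Divisors of 280: 1, 2, 4, 5, 7, 8, 10, 14, 20, 28, 35, 40, 56, 70, 140, 280.
Evaluate successive powers at the divisors of 280:
156^1 ≡ 156 (mod 281)
156^2 ≡ 170 (mod 281)
156^4 ≡ 238 (mod 281)
156^5 ≡ 36 (mod 281)
156^7 ≡ 219 (mod 281)
156^8 ≡ 163 (mod 281)
156^10 ≡ 172 (mod 281)
156^14 ≡ 191 (mod 281)
156^20 ≡ 79 (mod 281)
156^28 ≡ 232 (mod 281)
156^35 ≡ 228 (mod 281)
156^40 ≡ 59 (mod 281)
156^56 ≡ 153 (mod 281)
156^70 ≡ 280 (mod 281)
156^140 ≡ 1 (mod 281) ✓
The smallest such exponent is 140, so the order of 156 is 140.

140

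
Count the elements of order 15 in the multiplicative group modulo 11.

0

φ(11) = 11 − 1 = 10 = 2 · 5.
Since (Z/11Z)^× is cyclic of order 10, the number of elements of order d is φ(d) when d | 10 and 0 otherwise.
Here 10 is not a multiple of 15, so there are no elements of order 15.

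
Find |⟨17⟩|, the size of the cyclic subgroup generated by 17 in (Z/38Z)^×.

Since 17 ∈ (Z/38Z)^×, its order divides φ(38) = φ(2)·φ(19) = 1·18 = 18 = 2 · 3^2.
Divisors of 18: 1, 2, 3, 6, 9, 18.
Test each divisor d:
17^1 ≡ 17
17^2 ≡ 23
17^3 ≡ 11
17^6 ≡ 7
17^9 ≡ 1
Therefore the multiplicative order of 17 modulo 38 is 9.

9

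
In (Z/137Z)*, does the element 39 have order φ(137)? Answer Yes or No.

No

φ(137) = 137 − 1 = 136 = 2^3 · 17.
Test 39^(136/q) mod 137 for each prime factor q of 136:
39^68 ≡ 1 (mod 137)  [q = 2: ≡ 1 ✗]
39^8 ≡ 56 (mod 137)  [q = 17: ≢ 1 ✓]
Since 39^68 ≡ 1, the order of 39 divides 68 < 136, so 39 is not a primitive root.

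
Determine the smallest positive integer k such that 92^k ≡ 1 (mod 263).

131

ord(92) | φ(263) = 263 − 1 = 262 = 2 · 131.
Divisors of 262: 1, 2, 131, 262.
Test each divisor d:
92^1 ≡ 92 (mod 263)
92^2 ≡ 48 (mod 263)
92^131 ≡ 1 (mod 263) ✓
Therefore the multiplicative order of 92 modulo 263 is 131.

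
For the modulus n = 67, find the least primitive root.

2

φ(67) = 67 − 1 = 66 = 2 · 3 · 11.
g is a primitive root iff g^(66/q) ≢ 1 (mod 67) for each prime q ∈ {2, 3, 11}.
g = 2: 2^33 ≡ 66; 2^22 ≡ 37; 2^6 ≡ 64 — none is 1, so 2 is a primitive root.
The smallest primitive root modulo 67 is 2.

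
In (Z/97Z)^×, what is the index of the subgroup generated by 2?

2

ord(2) | φ(97) = 97 − 1 = 96 = 2^5 · 3.
Divisors of 96: 1, 2, 3, 4, 6, 8, 12, 16, 24, 32, 48, 96.
Check 2^d mod 97 for each divisor in increasing order:
2^1 ≡ 2
2^2 ≡ 4
2^3 ≡ 8
2^4 ≡ 16
2^6 ≡ 64
2^8 ≡ 62
2^12 ≡ 22
2^16 ≡ 61
2^24 ≡ 96
2^32 ≡ 35
2^48 ≡ 1
The order of 2 is 48, so the subgroup it generates has 48 elements.
[(Z/97Z)^× : ⟨2⟩] = 96/48 = 2.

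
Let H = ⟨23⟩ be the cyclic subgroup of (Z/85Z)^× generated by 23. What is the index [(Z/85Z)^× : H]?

ord(23) | φ(85) = φ(5·17) = (5−1)·(17−1) = 4·16 = 64 = 2^6.
Divisors of 64: 1, 2, 4, 8, 16, 32, 64.
Test each divisor d:
23^1 ≡ 23 (mod 85)
23^2 ≡ 19 (mod 85)
23^4 ≡ 21 (mod 85)
23^8 ≡ 16 (mod 85)
23^16 ≡ 1 (mod 85) ✓
The order of 23 is 16, so the subgroup it generates has 16 elements.
Index = |(Z/85Z)^×| / |⟨23⟩| = 64 / 16 = 4.

4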